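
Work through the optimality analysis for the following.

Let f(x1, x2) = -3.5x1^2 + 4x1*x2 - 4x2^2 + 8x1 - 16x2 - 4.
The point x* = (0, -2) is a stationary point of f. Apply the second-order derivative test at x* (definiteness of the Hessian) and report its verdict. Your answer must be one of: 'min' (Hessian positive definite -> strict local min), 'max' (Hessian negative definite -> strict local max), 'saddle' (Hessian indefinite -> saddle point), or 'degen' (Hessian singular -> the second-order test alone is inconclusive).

Compute the Hessian H = grad^2 f:
  H = [[-7, 4], [4, -8]]
Verify stationarity: grad f(x*) = H x* + g = (0, 0).
Eigenvalues of H: -11.5311, -3.4689.
Both eigenvalues < 0, so H is negative definite -> x* is a strict local max.

max


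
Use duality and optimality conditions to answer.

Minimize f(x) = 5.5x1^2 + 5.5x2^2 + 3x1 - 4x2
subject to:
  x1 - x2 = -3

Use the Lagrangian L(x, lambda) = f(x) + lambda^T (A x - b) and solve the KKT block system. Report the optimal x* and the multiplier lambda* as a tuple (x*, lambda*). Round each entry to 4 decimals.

Form the Lagrangian:
  L(x, lambda) = (1/2) x^T Q x + c^T x + lambda^T (A x - b)
Stationarity (grad_x L = 0): Q x + c + A^T lambda = 0.
Primal feasibility: A x = b.

This gives the KKT block system:
  [ Q   A^T ] [ x     ]   [-c ]
  [ A    0  ] [ lambda ] = [ b ]

Solving the linear system:
  x*      = (-1.4545, 1.5455)
  lambda* = (13)
  f(x*)   = 14.2273

x* = (-1.4545, 1.5455), lambda* = (13)


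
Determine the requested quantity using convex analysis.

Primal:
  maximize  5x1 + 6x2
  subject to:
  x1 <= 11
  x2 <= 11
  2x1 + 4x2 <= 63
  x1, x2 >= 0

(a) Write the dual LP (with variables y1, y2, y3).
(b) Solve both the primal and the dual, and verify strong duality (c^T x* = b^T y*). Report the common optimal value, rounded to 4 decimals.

The standard primal-dual pair for 'max c^T x s.t. A x <= b, x >= 0' is:
  Dual:  min b^T y  s.t.  A^T y >= c,  y >= 0.

So the dual LP is:
  minimize  11y1 + 11y2 + 63y3
  subject to:
    y1 + 2y3 >= 5
    y2 + 4y3 >= 6
    y1, y2, y3 >= 0

Solving the primal: x* = (11, 10.25).
  primal value c^T x* = 116.5.
Solving the dual: y* = (2, 0, 1.5).
  dual value b^T y* = 116.5.
Strong duality: c^T x* = b^T y*. Confirmed.

116.5


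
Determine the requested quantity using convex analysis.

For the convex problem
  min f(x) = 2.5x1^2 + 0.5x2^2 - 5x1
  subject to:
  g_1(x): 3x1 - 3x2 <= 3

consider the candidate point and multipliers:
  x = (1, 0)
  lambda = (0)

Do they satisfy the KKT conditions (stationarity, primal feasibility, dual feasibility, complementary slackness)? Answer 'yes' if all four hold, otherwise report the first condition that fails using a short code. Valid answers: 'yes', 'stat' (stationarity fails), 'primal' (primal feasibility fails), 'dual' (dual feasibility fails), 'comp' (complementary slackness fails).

Gradient of f: grad f(x) = Q x + c = (0, 0)
Constraint values g_i(x) = a_i^T x - b_i:
  g_1((1, 0)) = 0
Stationarity residual: grad f(x) + sum_i lambda_i a_i = (0, 0)
  -> stationarity OK
Primal feasibility (all g_i <= 0): OK
Dual feasibility (all lambda_i >= 0): OK
Complementary slackness (lambda_i * g_i(x) = 0 for all i): OK

Verdict: yes, KKT holds.

yes


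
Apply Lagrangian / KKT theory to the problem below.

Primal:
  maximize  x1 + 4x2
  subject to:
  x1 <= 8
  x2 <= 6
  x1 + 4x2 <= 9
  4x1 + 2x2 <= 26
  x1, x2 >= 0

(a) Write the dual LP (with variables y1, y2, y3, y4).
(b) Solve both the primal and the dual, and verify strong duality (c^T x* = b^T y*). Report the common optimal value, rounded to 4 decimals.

The standard primal-dual pair for 'max c^T x s.t. A x <= b, x >= 0' is:
  Dual:  min b^T y  s.t.  A^T y >= c,  y >= 0.

So the dual LP is:
  minimize  8y1 + 6y2 + 9y3 + 26y4
  subject to:
    y1 + y3 + 4y4 >= 1
    y2 + 4y3 + 2y4 >= 4
    y1, y2, y3, y4 >= 0

Solving the primal: x* = (6.1429, 0.7143).
  primal value c^T x* = 9.
Solving the dual: y* = (0, 0, 1, 0).
  dual value b^T y* = 9.
Strong duality: c^T x* = b^T y*. Confirmed.

9


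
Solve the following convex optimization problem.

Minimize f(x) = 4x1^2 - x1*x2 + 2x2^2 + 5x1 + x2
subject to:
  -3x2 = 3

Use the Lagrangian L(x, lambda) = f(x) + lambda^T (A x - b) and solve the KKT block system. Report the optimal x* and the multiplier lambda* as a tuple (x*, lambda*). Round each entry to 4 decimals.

Form the Lagrangian:
  L(x, lambda) = (1/2) x^T Q x + c^T x + lambda^T (A x - b)
Stationarity (grad_x L = 0): Q x + c + A^T lambda = 0.
Primal feasibility: A x = b.

This gives the KKT block system:
  [ Q   A^T ] [ x     ]   [-c ]
  [ A    0  ] [ lambda ] = [ b ]

Solving the linear system:
  x*      = (-0.75, -1)
  lambda* = (-0.75)
  f(x*)   = -1.25

x* = (-0.75, -1), lambda* = (-0.75)


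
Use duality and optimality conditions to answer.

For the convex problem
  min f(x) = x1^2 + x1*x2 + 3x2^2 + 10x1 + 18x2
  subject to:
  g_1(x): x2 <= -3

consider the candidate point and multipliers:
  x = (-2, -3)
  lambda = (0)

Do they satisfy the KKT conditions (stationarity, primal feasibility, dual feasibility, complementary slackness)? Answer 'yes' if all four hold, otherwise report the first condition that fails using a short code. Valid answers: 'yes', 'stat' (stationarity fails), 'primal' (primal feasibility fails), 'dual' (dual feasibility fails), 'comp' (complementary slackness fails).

Gradient of f: grad f(x) = Q x + c = (3, -2)
Constraint values g_i(x) = a_i^T x - b_i:
  g_1((-2, -3)) = 0
Stationarity residual: grad f(x) + sum_i lambda_i a_i = (3, -2)
  -> stationarity FAILS
Primal feasibility (all g_i <= 0): OK
Dual feasibility (all lambda_i >= 0): OK
Complementary slackness (lambda_i * g_i(x) = 0 for all i): OK

Verdict: the first failing condition is stationarity -> stat.

stat


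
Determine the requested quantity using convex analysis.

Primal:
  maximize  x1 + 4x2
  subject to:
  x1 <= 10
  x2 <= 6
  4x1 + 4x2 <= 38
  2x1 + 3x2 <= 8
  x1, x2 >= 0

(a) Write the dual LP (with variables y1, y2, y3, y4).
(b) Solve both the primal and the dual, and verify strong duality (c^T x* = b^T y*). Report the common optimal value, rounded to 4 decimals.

The standard primal-dual pair for 'max c^T x s.t. A x <= b, x >= 0' is:
  Dual:  min b^T y  s.t.  A^T y >= c,  y >= 0.

So the dual LP is:
  minimize  10y1 + 6y2 + 38y3 + 8y4
  subject to:
    y1 + 4y3 + 2y4 >= 1
    y2 + 4y3 + 3y4 >= 4
    y1, y2, y3, y4 >= 0

Solving the primal: x* = (0, 2.6667).
  primal value c^T x* = 10.6667.
Solving the dual: y* = (0, 0, 0, 1.3333).
  dual value b^T y* = 10.6667.
Strong duality: c^T x* = b^T y*. Confirmed.

10.6667


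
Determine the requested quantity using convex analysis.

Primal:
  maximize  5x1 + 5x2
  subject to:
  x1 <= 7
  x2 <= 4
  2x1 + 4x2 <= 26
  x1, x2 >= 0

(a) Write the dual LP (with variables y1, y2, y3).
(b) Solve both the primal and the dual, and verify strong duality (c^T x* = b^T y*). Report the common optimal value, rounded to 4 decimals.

The standard primal-dual pair for 'max c^T x s.t. A x <= b, x >= 0' is:
  Dual:  min b^T y  s.t.  A^T y >= c,  y >= 0.

So the dual LP is:
  minimize  7y1 + 4y2 + 26y3
  subject to:
    y1 + 2y3 >= 5
    y2 + 4y3 >= 5
    y1, y2, y3 >= 0

Solving the primal: x* = (7, 3).
  primal value c^T x* = 50.
Solving the dual: y* = (2.5, 0, 1.25).
  dual value b^T y* = 50.
Strong duality: c^T x* = b^T y*. Confirmed.

50


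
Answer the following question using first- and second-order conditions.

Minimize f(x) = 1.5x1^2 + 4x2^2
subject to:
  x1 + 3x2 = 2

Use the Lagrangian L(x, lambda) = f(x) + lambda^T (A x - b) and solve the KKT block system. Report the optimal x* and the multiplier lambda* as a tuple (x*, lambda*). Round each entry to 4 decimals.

Form the Lagrangian:
  L(x, lambda) = (1/2) x^T Q x + c^T x + lambda^T (A x - b)
Stationarity (grad_x L = 0): Q x + c + A^T lambda = 0.
Primal feasibility: A x = b.

This gives the KKT block system:
  [ Q   A^T ] [ x     ]   [-c ]
  [ A    0  ] [ lambda ] = [ b ]

Solving the linear system:
  x*      = (0.4571, 0.5143)
  lambda* = (-1.3714)
  f(x*)   = 1.3714

x* = (0.4571, 0.5143), lambda* = (-1.3714)


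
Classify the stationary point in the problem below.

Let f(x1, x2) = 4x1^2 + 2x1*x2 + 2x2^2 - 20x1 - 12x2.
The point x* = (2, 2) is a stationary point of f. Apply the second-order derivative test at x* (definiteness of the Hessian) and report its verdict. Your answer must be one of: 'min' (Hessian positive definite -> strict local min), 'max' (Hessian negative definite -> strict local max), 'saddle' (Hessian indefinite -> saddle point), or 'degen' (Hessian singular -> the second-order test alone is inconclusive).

Compute the Hessian H = grad^2 f:
  H = [[8, 2], [2, 4]]
Verify stationarity: grad f(x*) = H x* + g = (0, 0).
Eigenvalues of H: 3.1716, 8.8284.
Both eigenvalues > 0, so H is positive definite -> x* is a strict local min.

min


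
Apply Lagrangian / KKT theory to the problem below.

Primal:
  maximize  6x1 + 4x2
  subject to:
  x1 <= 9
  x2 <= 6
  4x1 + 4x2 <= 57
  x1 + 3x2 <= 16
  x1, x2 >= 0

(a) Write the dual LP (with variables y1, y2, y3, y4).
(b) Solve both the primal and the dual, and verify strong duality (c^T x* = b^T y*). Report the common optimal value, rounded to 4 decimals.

The standard primal-dual pair for 'max c^T x s.t. A x <= b, x >= 0' is:
  Dual:  min b^T y  s.t.  A^T y >= c,  y >= 0.

So the dual LP is:
  minimize  9y1 + 6y2 + 57y3 + 16y4
  subject to:
    y1 + 4y3 + y4 >= 6
    y2 + 4y3 + 3y4 >= 4
    y1, y2, y3, y4 >= 0

Solving the primal: x* = (9, 2.3333).
  primal value c^T x* = 63.3333.
Solving the dual: y* = (4.6667, 0, 0, 1.3333).
  dual value b^T y* = 63.3333.
Strong duality: c^T x* = b^T y*. Confirmed.

63.3333


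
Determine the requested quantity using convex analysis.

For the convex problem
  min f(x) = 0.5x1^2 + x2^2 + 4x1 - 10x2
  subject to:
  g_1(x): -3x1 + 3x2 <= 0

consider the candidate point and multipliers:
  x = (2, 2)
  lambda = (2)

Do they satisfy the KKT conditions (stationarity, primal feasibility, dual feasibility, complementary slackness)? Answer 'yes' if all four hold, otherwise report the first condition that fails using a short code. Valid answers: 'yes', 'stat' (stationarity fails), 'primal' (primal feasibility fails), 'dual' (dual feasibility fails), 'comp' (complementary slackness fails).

Gradient of f: grad f(x) = Q x + c = (6, -6)
Constraint values g_i(x) = a_i^T x - b_i:
  g_1((2, 2)) = 0
Stationarity residual: grad f(x) + sum_i lambda_i a_i = (0, 0)
  -> stationarity OK
Primal feasibility (all g_i <= 0): OK
Dual feasibility (all lambda_i >= 0): OK
Complementary slackness (lambda_i * g_i(x) = 0 for all i): OK

Verdict: yes, KKT holds.

yes


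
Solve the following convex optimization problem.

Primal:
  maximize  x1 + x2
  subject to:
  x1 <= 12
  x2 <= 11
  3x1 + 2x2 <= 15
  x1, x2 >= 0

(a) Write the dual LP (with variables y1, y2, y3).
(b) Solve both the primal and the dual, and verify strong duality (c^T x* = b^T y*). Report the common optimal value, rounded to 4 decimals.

The standard primal-dual pair for 'max c^T x s.t. A x <= b, x >= 0' is:
  Dual:  min b^T y  s.t.  A^T y >= c,  y >= 0.

So the dual LP is:
  minimize  12y1 + 11y2 + 15y3
  subject to:
    y1 + 3y3 >= 1
    y2 + 2y3 >= 1
    y1, y2, y3 >= 0

Solving the primal: x* = (0, 7.5).
  primal value c^T x* = 7.5.
Solving the dual: y* = (0, 0, 0.5).
  dual value b^T y* = 7.5.
Strong duality: c^T x* = b^T y*. Confirmed.

7.5


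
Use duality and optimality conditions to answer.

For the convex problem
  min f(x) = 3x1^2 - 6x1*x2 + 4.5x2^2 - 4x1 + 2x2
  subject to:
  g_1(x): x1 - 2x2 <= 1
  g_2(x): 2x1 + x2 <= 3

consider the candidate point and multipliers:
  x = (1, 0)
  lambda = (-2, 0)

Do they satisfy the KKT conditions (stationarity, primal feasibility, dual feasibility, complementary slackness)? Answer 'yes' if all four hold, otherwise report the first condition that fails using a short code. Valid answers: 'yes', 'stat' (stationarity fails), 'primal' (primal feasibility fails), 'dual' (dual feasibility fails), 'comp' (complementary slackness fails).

Gradient of f: grad f(x) = Q x + c = (2, -4)
Constraint values g_i(x) = a_i^T x - b_i:
  g_1((1, 0)) = 0
  g_2((1, 0)) = -1
Stationarity residual: grad f(x) + sum_i lambda_i a_i = (0, 0)
  -> stationarity OK
Primal feasibility (all g_i <= 0): OK
Dual feasibility (all lambda_i >= 0): FAILS
Complementary slackness (lambda_i * g_i(x) = 0 for all i): OK

Verdict: the first failing condition is dual_feasibility -> dual.

dual


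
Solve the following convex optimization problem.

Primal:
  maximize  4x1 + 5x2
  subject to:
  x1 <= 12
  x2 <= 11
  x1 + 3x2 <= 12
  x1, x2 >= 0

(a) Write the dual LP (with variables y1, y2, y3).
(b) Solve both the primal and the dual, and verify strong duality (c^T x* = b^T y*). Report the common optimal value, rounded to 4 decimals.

The standard primal-dual pair for 'max c^T x s.t. A x <= b, x >= 0' is:
  Dual:  min b^T y  s.t.  A^T y >= c,  y >= 0.

So the dual LP is:
  minimize  12y1 + 11y2 + 12y3
  subject to:
    y1 + y3 >= 4
    y2 + 3y3 >= 5
    y1, y2, y3 >= 0

Solving the primal: x* = (12, 0).
  primal value c^T x* = 48.
Solving the dual: y* = (2.3333, 0, 1.6667).
  dual value b^T y* = 48.
Strong duality: c^T x* = b^T y*. Confirmed.

48


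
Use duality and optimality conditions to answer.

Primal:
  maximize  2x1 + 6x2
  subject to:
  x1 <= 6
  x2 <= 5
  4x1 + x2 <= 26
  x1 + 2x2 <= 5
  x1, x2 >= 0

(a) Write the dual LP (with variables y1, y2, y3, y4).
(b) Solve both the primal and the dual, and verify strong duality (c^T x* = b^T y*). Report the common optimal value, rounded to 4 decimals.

The standard primal-dual pair for 'max c^T x s.t. A x <= b, x >= 0' is:
  Dual:  min b^T y  s.t.  A^T y >= c,  y >= 0.

So the dual LP is:
  minimize  6y1 + 5y2 + 26y3 + 5y4
  subject to:
    y1 + 4y3 + y4 >= 2
    y2 + y3 + 2y4 >= 6
    y1, y2, y3, y4 >= 0

Solving the primal: x* = (0, 2.5).
  primal value c^T x* = 15.
Solving the dual: y* = (0, 0, 0, 3).
  dual value b^T y* = 15.
Strong duality: c^T x* = b^T y*. Confirmed.

15


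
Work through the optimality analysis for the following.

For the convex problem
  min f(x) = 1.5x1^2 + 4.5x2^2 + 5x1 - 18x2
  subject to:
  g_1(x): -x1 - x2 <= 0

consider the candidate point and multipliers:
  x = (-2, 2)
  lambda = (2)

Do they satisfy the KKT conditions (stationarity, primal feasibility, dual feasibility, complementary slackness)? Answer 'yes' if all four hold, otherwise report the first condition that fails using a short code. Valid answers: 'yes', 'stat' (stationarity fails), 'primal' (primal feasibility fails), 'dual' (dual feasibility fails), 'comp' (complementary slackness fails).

Gradient of f: grad f(x) = Q x + c = (-1, 0)
Constraint values g_i(x) = a_i^T x - b_i:
  g_1((-2, 2)) = 0
Stationarity residual: grad f(x) + sum_i lambda_i a_i = (-3, -2)
  -> stationarity FAILS
Primal feasibility (all g_i <= 0): OK
Dual feasibility (all lambda_i >= 0): OK
Complementary slackness (lambda_i * g_i(x) = 0 for all i): OK

Verdict: the first failing condition is stationarity -> stat.

stat


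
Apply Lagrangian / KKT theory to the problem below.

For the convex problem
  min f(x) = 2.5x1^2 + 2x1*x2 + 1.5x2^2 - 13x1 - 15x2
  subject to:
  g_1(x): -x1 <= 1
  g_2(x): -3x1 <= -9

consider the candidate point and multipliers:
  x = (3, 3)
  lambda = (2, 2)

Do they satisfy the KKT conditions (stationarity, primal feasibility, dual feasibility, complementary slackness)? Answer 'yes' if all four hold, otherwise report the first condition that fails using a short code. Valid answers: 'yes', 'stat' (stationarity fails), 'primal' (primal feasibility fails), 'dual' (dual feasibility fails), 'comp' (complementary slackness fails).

Gradient of f: grad f(x) = Q x + c = (8, 0)
Constraint values g_i(x) = a_i^T x - b_i:
  g_1((3, 3)) = -4
  g_2((3, 3)) = 0
Stationarity residual: grad f(x) + sum_i lambda_i a_i = (0, 0)
  -> stationarity OK
Primal feasibility (all g_i <= 0): OK
Dual feasibility (all lambda_i >= 0): OK
Complementary slackness (lambda_i * g_i(x) = 0 for all i): FAILS

Verdict: the first failing condition is complementary_slackness -> comp.

comp


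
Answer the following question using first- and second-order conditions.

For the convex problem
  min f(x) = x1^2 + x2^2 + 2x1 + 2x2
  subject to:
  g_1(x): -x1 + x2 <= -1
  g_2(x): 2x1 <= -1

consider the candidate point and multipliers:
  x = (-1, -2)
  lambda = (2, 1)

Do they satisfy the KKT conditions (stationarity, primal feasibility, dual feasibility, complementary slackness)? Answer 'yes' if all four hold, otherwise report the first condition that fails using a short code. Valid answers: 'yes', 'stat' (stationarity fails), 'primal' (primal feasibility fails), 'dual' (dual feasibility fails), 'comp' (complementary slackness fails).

Gradient of f: grad f(x) = Q x + c = (0, -2)
Constraint values g_i(x) = a_i^T x - b_i:
  g_1((-1, -2)) = 0
  g_2((-1, -2)) = -1
Stationarity residual: grad f(x) + sum_i lambda_i a_i = (0, 0)
  -> stationarity OK
Primal feasibility (all g_i <= 0): OK
Dual feasibility (all lambda_i >= 0): OK
Complementary slackness (lambda_i * g_i(x) = 0 for all i): FAILS

Verdict: the first failing condition is complementary_slackness -> comp.

comp


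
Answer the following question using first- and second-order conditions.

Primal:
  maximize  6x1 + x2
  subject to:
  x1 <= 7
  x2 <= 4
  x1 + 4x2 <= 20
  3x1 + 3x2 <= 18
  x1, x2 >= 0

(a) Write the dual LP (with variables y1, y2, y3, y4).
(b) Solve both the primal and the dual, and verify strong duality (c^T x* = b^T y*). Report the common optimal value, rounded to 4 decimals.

The standard primal-dual pair for 'max c^T x s.t. A x <= b, x >= 0' is:
  Dual:  min b^T y  s.t.  A^T y >= c,  y >= 0.

So the dual LP is:
  minimize  7y1 + 4y2 + 20y3 + 18y4
  subject to:
    y1 + y3 + 3y4 >= 6
    y2 + 4y3 + 3y4 >= 1
    y1, y2, y3, y4 >= 0

Solving the primal: x* = (6, 0).
  primal value c^T x* = 36.
Solving the dual: y* = (0, 0, 0, 2).
  dual value b^T y* = 36.
Strong duality: c^T x* = b^T y*. Confirmed.

36


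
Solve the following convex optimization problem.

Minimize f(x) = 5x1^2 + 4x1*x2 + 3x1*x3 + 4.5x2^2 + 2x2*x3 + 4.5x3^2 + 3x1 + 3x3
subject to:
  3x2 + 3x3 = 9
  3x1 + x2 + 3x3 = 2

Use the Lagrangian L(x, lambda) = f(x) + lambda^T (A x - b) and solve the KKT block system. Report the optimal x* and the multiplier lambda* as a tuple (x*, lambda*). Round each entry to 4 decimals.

Form the Lagrangian:
  L(x, lambda) = (1/2) x^T Q x + c^T x + lambda^T (A x - b)
Stationarity (grad_x L = 0): Q x + c + A^T lambda = 0.
Primal feasibility: A x = b.

This gives the KKT block system:
  [ Q   A^T ] [ x     ]   [-c ]
  [ A    0  ] [ lambda ] = [ b ]

Solving the linear system:
  x*      = (-1.191, 1.7135, 1.2865)
  lambda* = (-4.2097, -0.6011)
  f(x*)   = 19.6882

x* = (-1.191, 1.7135, 1.2865), lambda* = (-4.2097, -0.6011)


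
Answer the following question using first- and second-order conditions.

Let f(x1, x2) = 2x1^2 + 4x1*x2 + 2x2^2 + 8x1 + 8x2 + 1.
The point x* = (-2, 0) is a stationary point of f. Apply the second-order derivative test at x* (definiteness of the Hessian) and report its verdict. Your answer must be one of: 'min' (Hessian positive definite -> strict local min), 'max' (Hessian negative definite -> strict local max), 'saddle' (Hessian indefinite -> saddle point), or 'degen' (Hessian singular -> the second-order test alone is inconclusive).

Compute the Hessian H = grad^2 f:
  H = [[4, 4], [4, 4]]
Verify stationarity: grad f(x*) = H x* + g = (0, 0).
Eigenvalues of H: 0, 8.
H has a zero eigenvalue (singular; positive semidefinite but not definite), so H is neither positive definite, negative definite, nor indefinite. The second-order test alone is inconclusive -> degen.
(Indeed, f is constant along the null direction of H through x*, so x* is not a strict local extremum.)

degen


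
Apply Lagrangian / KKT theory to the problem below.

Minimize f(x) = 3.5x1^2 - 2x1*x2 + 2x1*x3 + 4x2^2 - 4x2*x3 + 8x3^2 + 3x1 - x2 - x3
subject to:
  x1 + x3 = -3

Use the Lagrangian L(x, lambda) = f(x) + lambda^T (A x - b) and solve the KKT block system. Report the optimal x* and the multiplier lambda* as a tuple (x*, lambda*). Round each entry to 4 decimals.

Form the Lagrangian:
  L(x, lambda) = (1/2) x^T Q x + c^T x + lambda^T (A x - b)
Stationarity (grad_x L = 0): Q x + c + A^T lambda = 0.
Primal feasibility: A x = b.

This gives the KKT block system:
  [ Q   A^T ] [ x     ]   [-c ]
  [ A    0  ] [ lambda ] = [ b ]

Solving the linear system:
  x*      = (-2.3378, -0.7905, -0.6622)
  lambda* = (13.1081)
  f(x*)   = 16.8818

x* = (-2.3378, -0.7905, -0.6622), lambda* = (13.1081)


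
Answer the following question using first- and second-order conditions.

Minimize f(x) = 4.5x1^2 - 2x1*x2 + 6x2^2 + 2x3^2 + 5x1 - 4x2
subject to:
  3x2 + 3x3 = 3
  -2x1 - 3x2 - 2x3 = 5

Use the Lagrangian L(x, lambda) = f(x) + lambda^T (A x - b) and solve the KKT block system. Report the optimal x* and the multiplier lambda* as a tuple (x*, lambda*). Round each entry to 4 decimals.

Form the Lagrangian:
  L(x, lambda) = (1/2) x^T Q x + c^T x + lambda^T (A x - b)
Stationarity (grad_x L = 0): Q x + c + A^T lambda = 0.
Primal feasibility: A x = b.

This gives the KKT block system:
  [ Q   A^T ] [ x     ]   [-c ]
  [ A    0  ] [ lambda ] = [ b ]

Solving the linear system:
  x*      = (-3.1975, -0.6049, 1.6049)
  lambda* = (-9.6626, -11.284)
  f(x*)   = 35.9198

x* = (-3.1975, -0.6049, 1.6049), lambda* = (-9.6626, -11.284)


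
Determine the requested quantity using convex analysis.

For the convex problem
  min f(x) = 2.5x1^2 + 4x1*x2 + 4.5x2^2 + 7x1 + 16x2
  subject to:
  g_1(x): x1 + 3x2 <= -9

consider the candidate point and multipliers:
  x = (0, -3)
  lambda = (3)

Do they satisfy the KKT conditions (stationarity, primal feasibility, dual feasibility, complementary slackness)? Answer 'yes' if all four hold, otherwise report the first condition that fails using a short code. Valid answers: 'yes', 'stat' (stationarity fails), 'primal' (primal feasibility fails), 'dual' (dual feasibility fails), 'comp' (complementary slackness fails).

Gradient of f: grad f(x) = Q x + c = (-5, -11)
Constraint values g_i(x) = a_i^T x - b_i:
  g_1((0, -3)) = 0
Stationarity residual: grad f(x) + sum_i lambda_i a_i = (-2, -2)
  -> stationarity FAILS
Primal feasibility (all g_i <= 0): OK
Dual feasibility (all lambda_i >= 0): OK
Complementary slackness (lambda_i * g_i(x) = 0 for all i): OK

Verdict: the first failing condition is stationarity -> stat.

stat


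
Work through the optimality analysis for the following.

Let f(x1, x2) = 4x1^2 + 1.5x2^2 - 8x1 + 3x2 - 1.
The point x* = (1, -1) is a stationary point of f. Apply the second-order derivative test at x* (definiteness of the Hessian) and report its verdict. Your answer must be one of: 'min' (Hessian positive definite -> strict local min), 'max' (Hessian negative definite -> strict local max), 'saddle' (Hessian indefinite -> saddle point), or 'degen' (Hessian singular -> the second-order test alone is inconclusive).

Compute the Hessian H = grad^2 f:
  H = [[8, 0], [0, 3]]
Verify stationarity: grad f(x*) = H x* + g = (0, 0).
Eigenvalues of H: 3, 8.
Both eigenvalues > 0, so H is positive definite -> x* is a strict local min.

min


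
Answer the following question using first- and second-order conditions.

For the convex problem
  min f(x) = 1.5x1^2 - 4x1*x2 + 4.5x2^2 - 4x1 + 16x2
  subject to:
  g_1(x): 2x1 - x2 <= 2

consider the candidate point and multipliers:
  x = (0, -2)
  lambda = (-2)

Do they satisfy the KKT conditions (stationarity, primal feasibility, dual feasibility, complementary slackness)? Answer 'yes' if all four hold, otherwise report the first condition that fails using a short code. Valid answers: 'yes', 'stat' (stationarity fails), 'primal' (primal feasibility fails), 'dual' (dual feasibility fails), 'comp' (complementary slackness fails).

Gradient of f: grad f(x) = Q x + c = (4, -2)
Constraint values g_i(x) = a_i^T x - b_i:
  g_1((0, -2)) = 0
Stationarity residual: grad f(x) + sum_i lambda_i a_i = (0, 0)
  -> stationarity OK
Primal feasibility (all g_i <= 0): OK
Dual feasibility (all lambda_i >= 0): FAILS
Complementary slackness (lambda_i * g_i(x) = 0 for all i): OK

Verdict: the first failing condition is dual_feasibility -> dual.

dual


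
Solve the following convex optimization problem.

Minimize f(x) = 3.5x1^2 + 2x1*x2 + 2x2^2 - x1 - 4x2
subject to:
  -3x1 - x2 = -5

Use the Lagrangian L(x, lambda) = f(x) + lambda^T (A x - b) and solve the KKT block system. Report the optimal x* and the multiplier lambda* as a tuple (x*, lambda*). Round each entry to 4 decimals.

Form the Lagrangian:
  L(x, lambda) = (1/2) x^T Q x + c^T x + lambda^T (A x - b)
Stationarity (grad_x L = 0): Q x + c + A^T lambda = 0.
Primal feasibility: A x = b.

This gives the KKT block system:
  [ Q   A^T ] [ x     ]   [-c ]
  [ A    0  ] [ lambda ] = [ b ]

Solving the linear system:
  x*      = (1.2581, 1.2258)
  lambda* = (3.4194)
  f(x*)   = 5.4677

x* = (1.2581, 1.2258), lambda* = (3.4194)


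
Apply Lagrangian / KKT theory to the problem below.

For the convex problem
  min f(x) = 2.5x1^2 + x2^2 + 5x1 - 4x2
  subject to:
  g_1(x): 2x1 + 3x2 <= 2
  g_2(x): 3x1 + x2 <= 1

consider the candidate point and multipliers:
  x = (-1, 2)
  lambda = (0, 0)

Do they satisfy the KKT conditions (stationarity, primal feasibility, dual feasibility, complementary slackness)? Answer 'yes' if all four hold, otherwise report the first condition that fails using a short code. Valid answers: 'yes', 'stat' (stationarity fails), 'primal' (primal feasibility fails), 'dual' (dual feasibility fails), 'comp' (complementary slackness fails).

Gradient of f: grad f(x) = Q x + c = (0, 0)
Constraint values g_i(x) = a_i^T x - b_i:
  g_1((-1, 2)) = 2
  g_2((-1, 2)) = -2
Stationarity residual: grad f(x) + sum_i lambda_i a_i = (0, 0)
  -> stationarity OK
Primal feasibility (all g_i <= 0): FAILS
Dual feasibility (all lambda_i >= 0): OK
Complementary slackness (lambda_i * g_i(x) = 0 for all i): OK

Verdict: the first failing condition is primal_feasibility -> primal.

primal


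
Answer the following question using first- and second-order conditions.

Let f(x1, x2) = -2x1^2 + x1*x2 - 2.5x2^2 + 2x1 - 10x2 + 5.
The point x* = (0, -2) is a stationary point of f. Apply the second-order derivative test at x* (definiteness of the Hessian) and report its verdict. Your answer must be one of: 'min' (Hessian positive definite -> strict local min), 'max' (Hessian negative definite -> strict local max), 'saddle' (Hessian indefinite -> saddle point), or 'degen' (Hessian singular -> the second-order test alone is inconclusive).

Compute the Hessian H = grad^2 f:
  H = [[-4, 1], [1, -5]]
Verify stationarity: grad f(x*) = H x* + g = (0, 0).
Eigenvalues of H: -5.618, -3.382.
Both eigenvalues < 0, so H is negative definite -> x* is a strict local max.

max


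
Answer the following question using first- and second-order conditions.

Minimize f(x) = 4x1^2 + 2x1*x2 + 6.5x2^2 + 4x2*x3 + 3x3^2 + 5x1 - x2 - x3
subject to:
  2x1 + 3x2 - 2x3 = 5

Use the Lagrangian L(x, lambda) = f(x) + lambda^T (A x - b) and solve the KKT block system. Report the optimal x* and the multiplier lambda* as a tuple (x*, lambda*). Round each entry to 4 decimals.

Form the Lagrangian:
  L(x, lambda) = (1/2) x^T Q x + c^T x + lambda^T (A x - b)
Stationarity (grad_x L = 0): Q x + c + A^T lambda = 0.
Primal feasibility: A x = b.

This gives the KKT block system:
  [ Q   A^T ] [ x     ]   [-c ]
  [ A    0  ] [ lambda ] = [ b ]

Solving the linear system:
  x*      = (-0.3232, 1.035, -1.2707)
  lambda* = (-2.242)
  f(x*)   = 4.9148

x* = (-0.3232, 1.035, -1.2707), lambda* = (-2.242)


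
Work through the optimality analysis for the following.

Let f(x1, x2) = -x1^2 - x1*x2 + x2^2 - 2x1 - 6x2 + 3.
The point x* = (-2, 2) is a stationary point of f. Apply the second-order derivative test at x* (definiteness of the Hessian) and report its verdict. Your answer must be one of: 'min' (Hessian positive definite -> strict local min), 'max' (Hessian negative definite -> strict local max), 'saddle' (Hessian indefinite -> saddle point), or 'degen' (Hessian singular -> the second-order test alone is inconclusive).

Compute the Hessian H = grad^2 f:
  H = [[-2, -1], [-1, 2]]
Verify stationarity: grad f(x*) = H x* + g = (0, 0).
Eigenvalues of H: -2.2361, 2.2361.
Eigenvalues have mixed signs, so H is indefinite -> x* is a saddle point.

saddle


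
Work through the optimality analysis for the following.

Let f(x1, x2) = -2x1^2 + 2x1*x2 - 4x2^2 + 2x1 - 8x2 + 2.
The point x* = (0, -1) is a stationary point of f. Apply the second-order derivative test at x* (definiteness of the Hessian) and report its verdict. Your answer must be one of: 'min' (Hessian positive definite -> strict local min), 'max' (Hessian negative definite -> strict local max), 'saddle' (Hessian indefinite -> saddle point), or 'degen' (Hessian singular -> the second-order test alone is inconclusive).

Compute the Hessian H = grad^2 f:
  H = [[-4, 2], [2, -8]]
Verify stationarity: grad f(x*) = H x* + g = (0, 0).
Eigenvalues of H: -8.8284, -3.1716.
Both eigenvalues < 0, so H is negative definite -> x* is a strict local max.

max


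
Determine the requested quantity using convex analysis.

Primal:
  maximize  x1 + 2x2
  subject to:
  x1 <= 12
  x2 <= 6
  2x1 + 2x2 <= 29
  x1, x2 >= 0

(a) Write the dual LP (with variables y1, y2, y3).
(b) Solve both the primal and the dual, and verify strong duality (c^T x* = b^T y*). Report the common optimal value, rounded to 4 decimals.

The standard primal-dual pair for 'max c^T x s.t. A x <= b, x >= 0' is:
  Dual:  min b^T y  s.t.  A^T y >= c,  y >= 0.

So the dual LP is:
  minimize  12y1 + 6y2 + 29y3
  subject to:
    y1 + 2y3 >= 1
    y2 + 2y3 >= 2
    y1, y2, y3 >= 0

Solving the primal: x* = (8.5, 6).
  primal value c^T x* = 20.5.
Solving the dual: y* = (0, 1, 0.5).
  dual value b^T y* = 20.5.
Strong duality: c^T x* = b^T y*. Confirmed.

20.5


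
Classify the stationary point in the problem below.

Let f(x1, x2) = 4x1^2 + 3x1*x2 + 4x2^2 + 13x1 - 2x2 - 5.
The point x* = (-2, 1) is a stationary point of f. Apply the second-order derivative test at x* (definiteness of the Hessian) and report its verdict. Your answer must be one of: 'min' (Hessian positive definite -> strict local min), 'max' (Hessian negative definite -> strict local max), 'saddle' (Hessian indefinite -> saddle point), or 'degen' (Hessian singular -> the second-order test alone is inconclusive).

Compute the Hessian H = grad^2 f:
  H = [[8, 3], [3, 8]]
Verify stationarity: grad f(x*) = H x* + g = (0, 0).
Eigenvalues of H: 5, 11.
Both eigenvalues > 0, so H is positive definite -> x* is a strict local min.

min


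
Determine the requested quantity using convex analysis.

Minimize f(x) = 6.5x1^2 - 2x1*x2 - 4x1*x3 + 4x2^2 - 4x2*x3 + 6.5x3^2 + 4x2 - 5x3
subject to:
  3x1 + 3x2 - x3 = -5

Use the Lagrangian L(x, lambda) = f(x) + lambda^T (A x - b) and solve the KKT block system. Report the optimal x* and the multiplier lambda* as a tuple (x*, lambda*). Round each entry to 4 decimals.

Form the Lagrangian:
  L(x, lambda) = (1/2) x^T Q x + c^T x + lambda^T (A x - b)
Stationarity (grad_x L = 0): Q x + c + A^T lambda = 0.
Primal feasibility: A x = b.

This gives the KKT block system:
  [ Q   A^T ] [ x     ]   [-c ]
  [ A    0  ] [ lambda ] = [ b ]

Solving the linear system:
  x*      = (-0.5097, -1.1645, -0.0227)
  lambda* = (1.4021)
  f(x*)   = 1.2328

x* = (-0.5097, -1.1645, -0.0227), lambda* = (1.4021)


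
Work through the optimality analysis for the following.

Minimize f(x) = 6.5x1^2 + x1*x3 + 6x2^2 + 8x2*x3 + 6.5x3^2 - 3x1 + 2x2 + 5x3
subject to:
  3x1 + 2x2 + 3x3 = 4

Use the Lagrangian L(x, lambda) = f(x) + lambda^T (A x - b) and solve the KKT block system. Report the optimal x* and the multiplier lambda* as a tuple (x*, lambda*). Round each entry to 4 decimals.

Form the Lagrangian:
  L(x, lambda) = (1/2) x^T Q x + c^T x + lambda^T (A x - b)
Stationarity (grad_x L = 0): Q x + c + A^T lambda = 0.
Primal feasibility: A x = b.

This gives the KKT block system:
  [ Q   A^T ] [ x     ]   [-c ]
  [ A    0  ] [ lambda ] = [ b ]

Solving the linear system:
  x*      = (1, 0.3125, 0.125)
  lambda* = (-3.375)
  f(x*)   = 5.875

x* = (1, 0.3125, 0.125), lambda* = (-3.375)


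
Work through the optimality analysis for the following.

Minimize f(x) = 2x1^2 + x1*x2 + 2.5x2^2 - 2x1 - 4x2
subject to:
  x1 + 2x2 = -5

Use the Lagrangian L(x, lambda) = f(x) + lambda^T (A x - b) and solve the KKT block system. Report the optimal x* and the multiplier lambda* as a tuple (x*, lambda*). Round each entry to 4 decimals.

Form the Lagrangian:
  L(x, lambda) = (1/2) x^T Q x + c^T x + lambda^T (A x - b)
Stationarity (grad_x L = 0): Q x + c + A^T lambda = 0.
Primal feasibility: A x = b.

This gives the KKT block system:
  [ Q   A^T ] [ x     ]   [-c ]
  [ A    0  ] [ lambda ] = [ b ]

Solving the linear system:
  x*      = (-0.8824, -2.0588)
  lambda* = (7.5882)
  f(x*)   = 23.9706

x* = (-0.8824, -2.0588), lambda* = (7.5882)


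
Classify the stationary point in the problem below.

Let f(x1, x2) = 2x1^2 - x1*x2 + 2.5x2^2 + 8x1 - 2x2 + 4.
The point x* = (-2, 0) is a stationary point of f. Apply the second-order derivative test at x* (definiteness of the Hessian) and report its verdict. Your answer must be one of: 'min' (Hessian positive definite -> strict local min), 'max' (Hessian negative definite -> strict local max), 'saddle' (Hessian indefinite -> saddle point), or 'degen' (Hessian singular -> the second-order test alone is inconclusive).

Compute the Hessian H = grad^2 f:
  H = [[4, -1], [-1, 5]]
Verify stationarity: grad f(x*) = H x* + g = (0, 0).
Eigenvalues of H: 3.382, 5.618.
Both eigenvalues > 0, so H is positive definite -> x* is a strict local min.

min


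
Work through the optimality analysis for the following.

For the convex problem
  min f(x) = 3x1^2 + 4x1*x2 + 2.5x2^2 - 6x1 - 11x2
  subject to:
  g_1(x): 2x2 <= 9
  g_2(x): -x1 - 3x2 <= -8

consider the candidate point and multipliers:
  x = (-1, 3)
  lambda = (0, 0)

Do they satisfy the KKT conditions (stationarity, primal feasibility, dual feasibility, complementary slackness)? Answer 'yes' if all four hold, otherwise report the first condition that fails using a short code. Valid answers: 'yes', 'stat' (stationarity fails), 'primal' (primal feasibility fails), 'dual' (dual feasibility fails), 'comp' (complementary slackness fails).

Gradient of f: grad f(x) = Q x + c = (0, 0)
Constraint values g_i(x) = a_i^T x - b_i:
  g_1((-1, 3)) = -3
  g_2((-1, 3)) = 0
Stationarity residual: grad f(x) + sum_i lambda_i a_i = (0, 0)
  -> stationarity OK
Primal feasibility (all g_i <= 0): OK
Dual feasibility (all lambda_i >= 0): OK
Complementary slackness (lambda_i * g_i(x) = 0 for all i): OK

Verdict: yes, KKT holds.

yes


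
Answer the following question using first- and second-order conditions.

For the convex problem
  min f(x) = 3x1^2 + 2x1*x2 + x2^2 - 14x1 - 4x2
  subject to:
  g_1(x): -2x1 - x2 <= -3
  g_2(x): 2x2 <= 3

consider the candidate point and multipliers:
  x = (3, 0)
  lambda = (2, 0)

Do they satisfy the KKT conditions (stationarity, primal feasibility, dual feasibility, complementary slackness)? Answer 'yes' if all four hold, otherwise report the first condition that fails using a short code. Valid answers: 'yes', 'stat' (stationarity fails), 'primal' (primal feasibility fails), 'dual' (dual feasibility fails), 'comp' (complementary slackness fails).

Gradient of f: grad f(x) = Q x + c = (4, 2)
Constraint values g_i(x) = a_i^T x - b_i:
  g_1((3, 0)) = -3
  g_2((3, 0)) = -3
Stationarity residual: grad f(x) + sum_i lambda_i a_i = (0, 0)
  -> stationarity OK
Primal feasibility (all g_i <= 0): OK
Dual feasibility (all lambda_i >= 0): OK
Complementary slackness (lambda_i * g_i(x) = 0 for all i): FAILS

Verdict: the first failing condition is complementary_slackness -> comp.

comp


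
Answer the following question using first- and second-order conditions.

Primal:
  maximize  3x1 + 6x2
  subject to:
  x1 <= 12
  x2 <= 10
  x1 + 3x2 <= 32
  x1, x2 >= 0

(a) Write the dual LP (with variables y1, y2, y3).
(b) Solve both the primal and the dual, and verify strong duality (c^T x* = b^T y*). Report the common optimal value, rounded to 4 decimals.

The standard primal-dual pair for 'max c^T x s.t. A x <= b, x >= 0' is:
  Dual:  min b^T y  s.t.  A^T y >= c,  y >= 0.

So the dual LP is:
  minimize  12y1 + 10y2 + 32y3
  subject to:
    y1 + y3 >= 3
    y2 + 3y3 >= 6
    y1, y2, y3 >= 0

Solving the primal: x* = (12, 6.6667).
  primal value c^T x* = 76.
Solving the dual: y* = (1, 0, 2).
  dual value b^T y* = 76.
Strong duality: c^T x* = b^T y*. Confirmed.

76


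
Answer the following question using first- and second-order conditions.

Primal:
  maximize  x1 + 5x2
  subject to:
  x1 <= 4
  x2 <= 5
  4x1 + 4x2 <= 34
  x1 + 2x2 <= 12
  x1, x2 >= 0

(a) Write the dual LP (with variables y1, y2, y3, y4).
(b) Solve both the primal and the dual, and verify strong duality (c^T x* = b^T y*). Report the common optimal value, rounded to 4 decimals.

The standard primal-dual pair for 'max c^T x s.t. A x <= b, x >= 0' is:
  Dual:  min b^T y  s.t.  A^T y >= c,  y >= 0.

So the dual LP is:
  minimize  4y1 + 5y2 + 34y3 + 12y4
  subject to:
    y1 + 4y3 + y4 >= 1
    y2 + 4y3 + 2y4 >= 5
    y1, y2, y3, y4 >= 0

Solving the primal: x* = (2, 5).
  primal value c^T x* = 27.
Solving the dual: y* = (0, 3, 0, 1).
  dual value b^T y* = 27.
Strong duality: c^T x* = b^T y*. Confirmed.

27


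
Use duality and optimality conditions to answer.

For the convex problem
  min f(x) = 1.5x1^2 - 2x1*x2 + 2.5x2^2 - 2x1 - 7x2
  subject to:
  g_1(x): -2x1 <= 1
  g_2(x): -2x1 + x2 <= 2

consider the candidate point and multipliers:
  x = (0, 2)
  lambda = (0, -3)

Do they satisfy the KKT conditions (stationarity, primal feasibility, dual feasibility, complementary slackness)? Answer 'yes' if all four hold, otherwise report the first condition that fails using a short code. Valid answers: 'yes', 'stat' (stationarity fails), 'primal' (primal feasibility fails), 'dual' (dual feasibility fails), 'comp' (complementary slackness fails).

Gradient of f: grad f(x) = Q x + c = (-6, 3)
Constraint values g_i(x) = a_i^T x - b_i:
  g_1((0, 2)) = -1
  g_2((0, 2)) = 0
Stationarity residual: grad f(x) + sum_i lambda_i a_i = (0, 0)
  -> stationarity OK
Primal feasibility (all g_i <= 0): OK
Dual feasibility (all lambda_i >= 0): FAILS
Complementary slackness (lambda_i * g_i(x) = 0 for all i): OK

Verdict: the first failing condition is dual_feasibility -> dual.

dual


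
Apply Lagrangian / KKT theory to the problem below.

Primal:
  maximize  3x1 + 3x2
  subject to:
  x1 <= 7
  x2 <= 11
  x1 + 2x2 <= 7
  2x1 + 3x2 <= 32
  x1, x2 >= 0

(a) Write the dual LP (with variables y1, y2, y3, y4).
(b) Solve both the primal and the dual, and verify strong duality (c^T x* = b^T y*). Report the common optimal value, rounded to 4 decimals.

The standard primal-dual pair for 'max c^T x s.t. A x <= b, x >= 0' is:
  Dual:  min b^T y  s.t.  A^T y >= c,  y >= 0.

So the dual LP is:
  minimize  7y1 + 11y2 + 7y3 + 32y4
  subject to:
    y1 + y3 + 2y4 >= 3
    y2 + 2y3 + 3y4 >= 3
    y1, y2, y3, y4 >= 0

Solving the primal: x* = (7, 0).
  primal value c^T x* = 21.
Solving the dual: y* = (1.5, 0, 1.5, 0).
  dual value b^T y* = 21.
Strong duality: c^T x* = b^T y*. Confirmed.

21


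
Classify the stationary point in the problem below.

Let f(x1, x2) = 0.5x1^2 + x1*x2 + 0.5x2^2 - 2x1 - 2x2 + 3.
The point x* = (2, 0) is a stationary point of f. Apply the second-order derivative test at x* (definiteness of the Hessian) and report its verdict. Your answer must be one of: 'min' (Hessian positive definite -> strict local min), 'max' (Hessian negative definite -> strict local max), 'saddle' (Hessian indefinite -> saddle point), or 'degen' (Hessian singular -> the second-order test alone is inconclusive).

Compute the Hessian H = grad^2 f:
  H = [[1, 1], [1, 1]]
Verify stationarity: grad f(x*) = H x* + g = (0, 0).
Eigenvalues of H: 0, 2.
H has a zero eigenvalue (singular; positive semidefinite but not definite), so H is neither positive definite, negative definite, nor indefinite. The second-order test alone is inconclusive -> degen.
(Indeed, f is constant along the null direction of H through x*, so x* is not a strict local extremum.)

degen
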